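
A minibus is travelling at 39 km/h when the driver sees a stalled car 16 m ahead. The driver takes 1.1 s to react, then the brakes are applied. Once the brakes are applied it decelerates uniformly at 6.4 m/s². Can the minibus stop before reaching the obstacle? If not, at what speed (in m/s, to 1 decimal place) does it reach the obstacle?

39 km/h ÷ 3.6 = 10.8333 m/s.
Reaction distance = 10.8333 × 1.1 = 11.917 m.
Braking distance needed to stop: v²/(2a) = 117.360 / 12.800 = 9.169 m, so total needed = 11.917 + 9.169 = 21.086 m > 16 m — it cannot stop.
Distance remaining when braking begins: 16 − 11.917 = 4.083 m.
v² = v₀² − 2a·d = 117.360 − 2 × 6.400 × 4.083 = 65.098 m²/s².
v = √65.098 = 8.068 m/s.

No — it strikes the obstacle at 8.1 m/s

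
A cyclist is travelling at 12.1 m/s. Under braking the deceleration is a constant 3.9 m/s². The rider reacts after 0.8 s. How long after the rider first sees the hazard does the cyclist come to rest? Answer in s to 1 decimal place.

Total time ≈ 3.9 s

Braking time = v/a = 12.1000 / 3.900 = 3.103 s.
Total = 0.8 + 3.103 = 3.903 s.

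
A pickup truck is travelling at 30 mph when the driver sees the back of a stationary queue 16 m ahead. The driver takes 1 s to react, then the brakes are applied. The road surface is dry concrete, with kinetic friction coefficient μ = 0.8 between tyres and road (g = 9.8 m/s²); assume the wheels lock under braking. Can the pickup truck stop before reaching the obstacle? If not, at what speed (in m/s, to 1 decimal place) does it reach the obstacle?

30 mph × 0.44704 = 13.4112 m/s.
a = μg = 0.8 × 9.8 = 7.840 m/s².
Reaction distance = 13.4112 × 1 = 13.411 m.
Braking distance needed to stop: v²/(2a) = 179.860 / 15.680 = 11.471 m, so total needed = 13.411 + 11.471 = 24.882 m > 16 m — it cannot stop.
Distance remaining when braking begins: 16 − 13.411 = 2.589 m.
v² = v₀² − 2a·d = 179.860 − 2 × 7.840 × 2.589 = 139.264 m²/s².
v = √139.264 = 11.801 m/s.

No — it strikes the obstacle at 11.8 m/s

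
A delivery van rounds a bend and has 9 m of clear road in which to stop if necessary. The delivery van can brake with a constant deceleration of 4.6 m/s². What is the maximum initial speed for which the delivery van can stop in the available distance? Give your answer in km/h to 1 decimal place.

Maximum speed ≈ 32.8 km/h

v²/(2a) = d ⇒ v = √(2 × 4.600 × 9) = √82.80 = 9.0995 m/s.
9.0995 m/s × 3.6 = 32.758 km/h.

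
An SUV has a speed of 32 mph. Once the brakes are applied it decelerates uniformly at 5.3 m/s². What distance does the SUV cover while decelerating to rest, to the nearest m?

Braking distance ≈ 19 m

32 mph × 0.44704 = 14.3053 m/s.
Braking distance = v²/(2a) = 14.3053² / (2 × 5.300) = 204.642 / 10.600 = 19.306 m.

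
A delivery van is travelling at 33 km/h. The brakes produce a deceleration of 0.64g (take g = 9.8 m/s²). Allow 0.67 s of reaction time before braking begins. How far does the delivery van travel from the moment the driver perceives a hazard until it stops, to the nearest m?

Total stopping distance ≈ 13 m

33 km/h ÷ 3.6 = 9.1667 m/s.
a = 0.64 × 9.8 = 6.272 m/s².
Reaction distance = v·t_r = 9.1667 × 0.67 = 6.142 m.
Braking distance = v²/(2a) = 9.1667² / (2 × 6.272) = 84.028 / 12.544 = 6.699 m.
Total = 6.142 + 6.699 = 12.841 m.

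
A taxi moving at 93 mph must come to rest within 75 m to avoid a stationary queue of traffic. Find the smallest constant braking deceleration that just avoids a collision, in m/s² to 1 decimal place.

93 mph × 0.44704 = 41.5747 m/s.
v² = 2a·d ⇒ a = v²/(2d) = 41.5747² / (2 × 75.000) = 1728.456 / 150.000 = 11.5230 m/s².

Required deceleration ≈ 11.5 m/s²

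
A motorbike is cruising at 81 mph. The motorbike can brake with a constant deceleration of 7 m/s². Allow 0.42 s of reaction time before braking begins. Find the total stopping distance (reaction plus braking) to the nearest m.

Total stopping distance ≈ 109 m

81 mph × 0.44704 = 36.2102 m/s.
Reaction distance = v·t_r = 36.2102 × 0.42 = 15.208 m.
Braking distance = v²/(2a) = 36.2102² / (2 × 7.000) = 1311.179 / 14.000 = 93.656 m.
Total = 15.208 + 93.656 = 108.864 m.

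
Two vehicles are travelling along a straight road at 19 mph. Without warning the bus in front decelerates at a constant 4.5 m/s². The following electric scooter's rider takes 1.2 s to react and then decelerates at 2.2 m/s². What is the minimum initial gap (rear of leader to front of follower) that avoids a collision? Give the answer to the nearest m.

Minimum gap ≈ 19 m

19 mph × 0.44704 = 8.4938 m/s.
Leader travels v²/(2a_L) = 72.145 / 9.000 = 8.016 m before stopping.
Follower covers v·t_r = 8.4938 × 1.2 = 10.193 m while reacting, then v²/(2a_F) = 72.145 / 4.400 = 16.397 m while braking, for a total of 10.193 + 16.397 = 26.590 m.
Since a_F ≤ a_L and the follower starts braking later, the follower is never slower than the leader, so the closest approach is when both have stopped.
Minimum gap = 26.590 − 8.016 = 18.574 m.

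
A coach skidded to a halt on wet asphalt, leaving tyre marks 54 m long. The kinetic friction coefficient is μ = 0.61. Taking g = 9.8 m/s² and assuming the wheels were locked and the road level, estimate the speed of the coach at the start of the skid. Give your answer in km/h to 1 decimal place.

Initial speed ≈ 91.5 km/h

Deceleration a = μg = 0.61 × 9.8 = 5.978 m/s².
v = √(2a·d) = √(2 × 5.978 × 54) = √645.624 = 25.4091 m/s.
= 25.4091 × 3.6 = 91.473 km/h.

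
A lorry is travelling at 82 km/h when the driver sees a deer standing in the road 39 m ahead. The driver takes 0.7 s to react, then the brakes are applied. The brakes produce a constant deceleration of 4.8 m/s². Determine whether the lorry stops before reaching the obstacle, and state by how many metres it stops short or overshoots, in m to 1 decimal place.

82 km/h ÷ 3.6 = 22.7778 m/s.
Reaction distance = 22.7778 × 0.7 = 15.944 m.
Braking distance = v²/(2a) = 518.828 / 9.600 = 54.045 m.
Total stopping distance = 15.944 + 54.045 = 69.989 m, vs 39 m available — it cannot stop in time and overshoots by 69.989 − 39 = 30.989 m.

No — it overshoots by 31.0 m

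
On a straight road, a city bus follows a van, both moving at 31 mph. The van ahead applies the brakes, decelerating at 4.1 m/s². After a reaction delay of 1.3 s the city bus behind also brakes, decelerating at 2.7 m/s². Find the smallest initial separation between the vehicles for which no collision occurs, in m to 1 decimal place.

Minimum gap ≈ 30.2 m

31 mph × 0.44704 = 13.8582 m/s.
Leader travels v²/(2a_L) = 192.050 / 8.200 = 23.421 m before stopping.
Follower covers v·t_r = 13.8582 × 1.3 = 18.016 m while reacting, then v²/(2a_F) = 192.050 / 5.400 = 35.565 m while braking, for a total of 18.016 + 35.565 = 53.581 m.
Since a_F ≤ a_L and the follower starts braking later, the follower is never slower than the leader, so the closest approach is when both have stopped.
Minimum gap = 53.581 − 23.421 = 30.160 m.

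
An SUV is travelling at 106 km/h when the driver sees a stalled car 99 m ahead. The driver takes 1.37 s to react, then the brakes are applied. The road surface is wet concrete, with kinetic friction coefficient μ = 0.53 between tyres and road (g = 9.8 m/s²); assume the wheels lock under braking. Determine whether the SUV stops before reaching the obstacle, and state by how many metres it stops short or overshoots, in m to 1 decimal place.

No — it overshoots by 24.8 m

106 km/h ÷ 3.6 = 29.4444 m/s.
a = μg = 0.53 × 9.8 = 5.194 m/s².
Reaction distance = 29.4444 × 1.37 = 40.339 m.
Braking distance = v²/(2a) = 866.973 / 10.388 = 83.459 m.
Total stopping distance = 40.339 + 83.459 = 123.798 m, vs 99 m available — it cannot stop in time and overshoots by 123.798 − 99 = 24.798 m.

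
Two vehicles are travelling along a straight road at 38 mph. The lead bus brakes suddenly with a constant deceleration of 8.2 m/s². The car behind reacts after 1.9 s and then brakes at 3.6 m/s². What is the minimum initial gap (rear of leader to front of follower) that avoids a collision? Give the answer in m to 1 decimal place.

Minimum gap ≈ 54.8 m

38 mph × 0.44704 = 16.9875 m/s.
Leader travels v²/(2a_L) = 288.575 / 16.400 = 17.596 m before stopping.
Follower covers v·t_r = 16.9875 × 1.9 = 32.276 m while reacting, then v²/(2a_F) = 288.575 / 7.200 = 40.080 m while braking, for a total of 32.276 + 40.080 = 72.356 m.
Since a_F ≤ a_L and the follower starts braking later, the follower is never slower than the leader, so the closest approach is when both have stopped.
Minimum gap = 72.356 − 17.596 = 54.760 m.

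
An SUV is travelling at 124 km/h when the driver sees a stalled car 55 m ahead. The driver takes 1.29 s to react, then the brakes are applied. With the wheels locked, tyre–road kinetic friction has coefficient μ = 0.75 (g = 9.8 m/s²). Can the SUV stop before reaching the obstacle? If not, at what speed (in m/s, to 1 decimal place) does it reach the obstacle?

No — it strikes the obstacle at 32.1 m/s

124 km/h ÷ 3.6 = 34.4444 m/s.
a = μg = 0.75 × 9.8 = 7.350 m/s².
Reaction distance = 34.4444 × 1.29 = 44.433 m.
Braking distance needed to stop: v²/(2a) = 1186.417 / 14.700 = 80.709 m, so total needed = 44.433 + 80.709 = 125.142 m > 55 m — it cannot stop.
Distance remaining when braking begins: 55 − 44.433 = 10.567 m.
v² = v₀² − 2a·d = 1186.417 − 2 × 7.350 × 10.567 = 1031.082 m²/s².
v = √1031.082 = 32.110 m/s.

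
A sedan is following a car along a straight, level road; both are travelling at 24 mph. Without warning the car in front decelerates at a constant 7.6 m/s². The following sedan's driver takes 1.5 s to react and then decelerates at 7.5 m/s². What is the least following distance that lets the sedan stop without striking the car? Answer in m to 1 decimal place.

Minimum gap ≈ 16.2 m

24 mph × 0.44704 = 10.7290 m/s.
Leader travels v²/(2a_L) = 115.111 / 15.200 = 7.573 m before stopping.
Follower covers v·t_r = 10.7290 × 1.5 = 16.093 m while reacting, then v²/(2a_F) = 115.111 / 15.000 = 7.674 m while braking, for a total of 16.093 + 7.674 = 23.767 m.
Since a_F ≤ a_L and the follower starts braking later, the follower is never slower than the leader, so the closest approach is when both have stopped.
Minimum gap = 23.767 − 7.573 = 16.194 m.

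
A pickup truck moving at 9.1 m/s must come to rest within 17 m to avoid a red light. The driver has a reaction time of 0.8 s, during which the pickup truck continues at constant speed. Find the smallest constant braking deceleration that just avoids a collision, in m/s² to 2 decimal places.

Distance covered during reaction = 9.1000 × 0.8 = 7.280 m.
Distance available for braking: 17 − 7.280 = 9.720 m.
v² = 2a·d ⇒ a = v²/(2d) = 9.1000² / (2 × 9.720) = 82.810 / 19.440 = 4.2598 m/s².

Required deceleration ≈ 4.26 m/s²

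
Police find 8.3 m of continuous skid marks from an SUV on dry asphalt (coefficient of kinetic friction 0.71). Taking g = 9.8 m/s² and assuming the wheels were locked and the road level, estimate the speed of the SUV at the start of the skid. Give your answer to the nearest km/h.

Initial speed ≈ 39 km/h

Deceleration a = μg = 0.71 × 9.8 = 6.958 m/s².
v = √(2a·d) = √(2 × 6.958 × 8.3) = √115.503 = 10.7472 m/s.
= 10.7472 × 3.6 = 38.690 km/h.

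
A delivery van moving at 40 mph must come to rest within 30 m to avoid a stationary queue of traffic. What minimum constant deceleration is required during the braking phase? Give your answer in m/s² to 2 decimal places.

Required deceleration ≈ 5.33 m/s²

40 mph × 0.44704 = 17.8816 m/s.
v² = 2a·d ⇒ a = v²/(2d) = 17.8816² / (2 × 30.000) = 319.752 / 60.000 = 5.3292 m/s².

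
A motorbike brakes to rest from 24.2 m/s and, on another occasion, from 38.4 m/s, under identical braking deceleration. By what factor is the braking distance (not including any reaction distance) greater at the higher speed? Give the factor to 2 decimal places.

Factor ≈ 2.52

Braking distance d = v²/(2a), so with a fixed, d ∝ v².
Factor = (38.4/24.2)² = 1.5868² = 2.5179.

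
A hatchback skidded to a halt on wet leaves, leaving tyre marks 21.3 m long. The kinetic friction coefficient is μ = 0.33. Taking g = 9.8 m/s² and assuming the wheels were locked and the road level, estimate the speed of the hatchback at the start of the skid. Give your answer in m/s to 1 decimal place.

Initial speed ≈ 11.7 m/s

Deceleration a = μg = 0.33 × 9.8 = 3.234 m/s².
v = √(2a·d) = √(2 × 3.234 × 21.3) = √137.768 = 11.7375 m/s.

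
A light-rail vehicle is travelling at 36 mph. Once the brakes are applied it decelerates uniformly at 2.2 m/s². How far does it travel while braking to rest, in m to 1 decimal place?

Braking distance ≈ 58.9 m

36 mph × 0.44704 = 16.0934 m/s.
Braking distance = v²/(2a) = 16.0934² / (2 × 2.200) = 258.998 / 4.400 = 58.863 m.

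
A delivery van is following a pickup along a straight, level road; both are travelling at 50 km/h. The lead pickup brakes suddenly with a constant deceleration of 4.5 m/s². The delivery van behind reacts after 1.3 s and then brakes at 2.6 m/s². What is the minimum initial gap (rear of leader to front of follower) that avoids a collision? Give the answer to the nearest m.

Minimum gap ≈ 34 m

50 km/h ÷ 3.6 = 13.8889 m/s.
Leader travels v²/(2a_L) = 192.902 / 9.000 = 21.434 m before stopping.
Follower covers v·t_r = 13.8889 × 1.3 = 18.056 m while reacting, then v²/(2a_F) = 192.902 / 5.200 = 37.097 m while braking, for a total of 18.056 + 37.097 = 55.153 m.
Since a_F ≤ a_L and the follower starts braking later, the follower is never slower than the leader, so the closest approach is when both have stopped.
Minimum gap = 55.153 − 21.434 = 33.719 m.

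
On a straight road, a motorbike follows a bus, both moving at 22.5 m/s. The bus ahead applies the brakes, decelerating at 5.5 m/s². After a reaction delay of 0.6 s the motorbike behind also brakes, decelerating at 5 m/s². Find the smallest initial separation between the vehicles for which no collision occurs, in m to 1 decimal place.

Leader travels v²/(2a_L) = 506.250 / 11.000 = 46.023 m before stopping.
Follower covers v·t_r = 22.5000 × 0.6 = 13.500 m while reacting, then v²/(2a_F) = 506.250 / 10.000 = 50.625 m while braking, for a total of 13.500 + 50.625 = 64.125 m.
Since a_F ≤ a_L and the follower starts braking later, the follower is never slower than the leader, so the closest approach is when both have stopped.
Minimum gap = 64.125 − 46.023 = 18.102 m.

Minimum gap ≈ 18.1 m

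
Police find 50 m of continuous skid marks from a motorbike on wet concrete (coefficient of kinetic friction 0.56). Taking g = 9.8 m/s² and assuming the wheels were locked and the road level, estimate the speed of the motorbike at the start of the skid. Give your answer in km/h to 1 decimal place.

Deceleration a = μg = 0.56 × 9.8 = 5.488 m/s².
v = √(2a·d) = √(2 × 5.488 × 50) = √548.800 = 23.4265 m/s.
= 23.4265 × 3.6 = 84.335 km/h.

Initial speed ≈ 84.3 km/h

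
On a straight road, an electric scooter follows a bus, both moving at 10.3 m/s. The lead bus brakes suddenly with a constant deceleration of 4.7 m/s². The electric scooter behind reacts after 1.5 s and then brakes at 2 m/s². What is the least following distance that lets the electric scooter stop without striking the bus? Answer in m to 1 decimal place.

Leader travels v²/(2a_L) = 106.090 / 9.400 = 11.286 m before stopping.
Follower covers v·t_r = 10.3000 × 1.5 = 15.450 m while reacting, then v²/(2a_F) = 106.090 / 4.000 = 26.523 m while braking, for a total of 15.450 + 26.523 = 41.973 m.
Since a_F ≤ a_L and the follower starts braking later, the follower is never slower than the leader, so the closest approach is when both have stopped.
Minimum gap = 41.973 − 11.286 = 30.687 m.

Minimum gap ≈ 30.7 m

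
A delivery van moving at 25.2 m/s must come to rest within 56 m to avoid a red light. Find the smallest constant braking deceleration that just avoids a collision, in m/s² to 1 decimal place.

Required deceleration ≈ 5.7 m/s²

v² = 2a·d ⇒ a = v²/(2d) = 25.2000² / (2 × 56.000) = 635.040 / 112.000 = 5.6700 m/s².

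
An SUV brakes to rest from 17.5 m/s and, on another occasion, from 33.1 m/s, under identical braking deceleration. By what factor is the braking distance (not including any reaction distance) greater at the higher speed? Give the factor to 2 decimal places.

Braking distance d = v²/(2a), so with a fixed, d ∝ v².
Factor = (33.1/17.5)² = 1.8914² = 3.5774.

Factor ≈ 3.58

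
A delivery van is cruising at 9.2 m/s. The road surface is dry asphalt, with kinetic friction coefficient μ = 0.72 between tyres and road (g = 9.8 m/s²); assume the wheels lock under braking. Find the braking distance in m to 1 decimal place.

Braking distance ≈ 6.0 m

a = μg = 0.72 × 9.8 = 7.056 m/s².
Braking distance = v²/(2a) = 9.2000² / (2 × 7.056) = 84.640 / 14.112 = 5.998 m.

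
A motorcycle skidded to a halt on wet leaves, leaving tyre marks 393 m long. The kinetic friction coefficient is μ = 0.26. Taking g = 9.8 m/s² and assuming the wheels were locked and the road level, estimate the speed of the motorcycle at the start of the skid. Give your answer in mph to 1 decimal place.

Deceleration a = μg = 0.26 × 9.8 = 2.548 m/s².
v = √(2a·d) = √(2 × 2.548 × 393) = √2002.728 = 44.7518 m/s.
= 44.7518 ÷ 0.44704 = 100.107 mph.

Initial speed ≈ 100.1 mph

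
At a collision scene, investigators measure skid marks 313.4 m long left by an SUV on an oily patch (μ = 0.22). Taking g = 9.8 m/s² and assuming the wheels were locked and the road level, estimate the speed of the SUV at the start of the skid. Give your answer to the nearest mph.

Initial speed ≈ 82 mph

Deceleration a = μg = 0.22 × 9.8 = 2.156 m/s².
v = √(2a·d) = √(2 × 2.156 × 313.4) = √1351.381 = 36.7611 m/s.
= 36.7611 ÷ 0.44704 = 82.232 mph.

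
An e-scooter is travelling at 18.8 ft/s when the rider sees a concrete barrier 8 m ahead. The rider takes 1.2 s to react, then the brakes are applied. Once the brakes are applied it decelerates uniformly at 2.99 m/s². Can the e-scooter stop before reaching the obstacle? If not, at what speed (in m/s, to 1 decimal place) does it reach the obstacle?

18.8 ft/s × 0.3048 = 5.7302 m/s.
Reaction distance = 5.7302 × 1.2 = 6.876 m.
Braking distance needed to stop: v²/(2a) = 32.835 / 5.980 = 5.491 m, so total needed = 6.876 + 5.491 = 12.367 m > 8 m — it cannot stop.
Distance remaining when braking begins: 8 − 6.876 = 1.124 m.
v² = v₀² − 2a·d = 32.835 − 2 × 2.990 × 1.124 = 26.113 m²/s².
v = √26.113 = 5.110 m/s.

No — it strikes the obstacle at 5.1 m/s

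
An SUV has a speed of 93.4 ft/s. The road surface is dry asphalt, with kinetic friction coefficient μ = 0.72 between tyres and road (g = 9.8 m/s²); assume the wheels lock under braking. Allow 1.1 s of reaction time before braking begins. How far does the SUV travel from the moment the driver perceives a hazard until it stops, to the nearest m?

93.4 ft/s × 0.3048 = 28.4683 m/s.
a = μg = 0.72 × 9.8 = 7.056 m/s².
Reaction distance = v·t_r = 28.4683 × 1.1 = 31.315 m.
Braking distance = v²/(2a) = 28.4683² / (2 × 7.056) = 810.444 / 14.112 = 57.429 m.
Total = 31.315 + 57.429 = 88.744 m.

Total stopping distance ≈ 89 m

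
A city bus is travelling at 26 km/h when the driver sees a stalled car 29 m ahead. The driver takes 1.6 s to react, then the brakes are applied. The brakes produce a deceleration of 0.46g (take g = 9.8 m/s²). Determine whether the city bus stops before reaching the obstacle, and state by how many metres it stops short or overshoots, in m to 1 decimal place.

Yes — it stops 11.7 m short of the obstacle

26 km/h ÷ 3.6 = 7.2222 m/s.
a = 0.46 × 9.8 = 4.508 m/s².
Reaction distance = 7.2222 × 1.6 = 11.556 m.
Braking distance = v²/(2a) = 52.160 / 9.016 = 5.785 m.
Total stopping distance = 11.556 + 5.785 = 17.341 m, vs 29 m available — it stops with 29 − 17.341 = 11.659 m to spare.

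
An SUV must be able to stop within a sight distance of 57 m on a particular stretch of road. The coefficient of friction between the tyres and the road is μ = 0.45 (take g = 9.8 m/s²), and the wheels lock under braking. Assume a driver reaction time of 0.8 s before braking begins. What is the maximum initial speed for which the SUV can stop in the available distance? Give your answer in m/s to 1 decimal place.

a = μg = 0.45 × 9.8 = 4.410 m/s².
Stopping distance: v·t_r + v²/(2a) = 57 with t_r = 0.8 s and a = 4.410 m/s².
So v² + 7.056 v − 502.74 = 0.
Positive root: v = −a·t_r + √((a·t_r)² + 2a·d) = −3.528 + √(12.447 + 502.74) = 19.1697 m/s.

Maximum speed ≈ 19.2 m/s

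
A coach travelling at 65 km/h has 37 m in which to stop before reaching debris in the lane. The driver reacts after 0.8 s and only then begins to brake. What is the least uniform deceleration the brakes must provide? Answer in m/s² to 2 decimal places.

65 km/h ÷ 3.6 = 18.0556 m/s.
Distance covered during reaction = 18.0556 × 0.8 = 14.444 m.
Distance available for braking: 37 − 14.444 = 22.556 m.
v² = 2a·d ⇒ a = v²/(2d) = 18.0556² / (2 × 22.556) = 326.005 / 45.112 = 7.2266 m/s².

Required deceleration ≈ 7.23 m/s²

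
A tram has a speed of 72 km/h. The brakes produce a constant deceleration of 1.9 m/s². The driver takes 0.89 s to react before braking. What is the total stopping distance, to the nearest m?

72 km/h ÷ 3.6 = 20.0000 m/s.
Reaction distance = v·t_r = 20.0000 × 0.89 = 17.800 m.
Braking distance = v²/(2a) = 20.0000² / (2 × 1.900) = 400.000 / 3.800 = 105.263 m.
Total = 17.800 + 105.263 = 123.063 m.

Total stopping distance ≈ 123 m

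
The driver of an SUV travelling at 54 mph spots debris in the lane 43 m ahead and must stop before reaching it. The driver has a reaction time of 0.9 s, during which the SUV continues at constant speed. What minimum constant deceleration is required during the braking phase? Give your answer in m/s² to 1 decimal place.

54 mph × 0.44704 = 24.1402 m/s.
Distance covered during reaction = 24.1402 × 0.9 = 21.726 m.
Distance available for braking: 43 − 21.726 = 21.274 m.
v² = 2a·d ⇒ a = v²/(2d) = 24.1402² / (2 × 21.274) = 582.749 / 42.548 = 13.6963 m/s².

Required deceleration ≈ 13.7 m/s²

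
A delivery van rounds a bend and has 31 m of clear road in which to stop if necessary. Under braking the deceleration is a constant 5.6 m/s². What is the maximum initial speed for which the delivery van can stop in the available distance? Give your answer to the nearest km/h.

Maximum speed ≈ 67 km/h

v²/(2a) = d ⇒ v = √(2 × 5.600 × 31) = √347.20 = 18.6333 m/s.
18.6333 m/s × 3.6 = 67.080 km/h.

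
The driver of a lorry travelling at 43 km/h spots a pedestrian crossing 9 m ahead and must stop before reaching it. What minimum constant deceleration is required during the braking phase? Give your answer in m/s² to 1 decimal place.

43 km/h ÷ 3.6 = 11.9444 m/s.
v² = 2a·d ⇒ a = v²/(2d) = 11.9444² / (2 × 9.000) = 142.669 / 18.000 = 7.9261 m/s².

Required deceleration ≈ 7.9 m/s²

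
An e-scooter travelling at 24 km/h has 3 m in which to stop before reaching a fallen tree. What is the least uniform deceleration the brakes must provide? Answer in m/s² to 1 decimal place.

24 km/h ÷ 3.6 = 6.6667 m/s.
v² = 2a·d ⇒ a = v²/(2d) = 6.6667² / (2 × 3.000) = 44.445 / 6.000 = 7.4075 m/s².

Required deceleration ≈ 7.4 m/s²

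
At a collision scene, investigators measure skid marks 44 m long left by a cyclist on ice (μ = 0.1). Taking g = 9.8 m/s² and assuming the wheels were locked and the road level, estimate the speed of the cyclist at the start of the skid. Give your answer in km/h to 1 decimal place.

Deceleration a = μg = 0.1 × 9.8 = 0.980 m/s².
v = √(2a·d) = √(2 × 0.980 × 44) = √86.240 = 9.2865 m/s.
= 9.2865 × 3.6 = 33.431 km/h.

Initial speed ≈ 33.4 km/h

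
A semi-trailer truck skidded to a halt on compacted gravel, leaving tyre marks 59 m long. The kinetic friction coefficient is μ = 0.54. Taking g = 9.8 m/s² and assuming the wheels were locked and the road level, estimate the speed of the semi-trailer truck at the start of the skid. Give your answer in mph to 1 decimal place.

Initial speed ≈ 55.9 mph

Deceleration a = μg = 0.54 × 9.8 = 5.292 m/s².
v = √(2a·d) = √(2 × 5.292 × 59) = √624.456 = 24.9891 m/s.
= 24.9891 ÷ 0.44704 = 55.899 mph.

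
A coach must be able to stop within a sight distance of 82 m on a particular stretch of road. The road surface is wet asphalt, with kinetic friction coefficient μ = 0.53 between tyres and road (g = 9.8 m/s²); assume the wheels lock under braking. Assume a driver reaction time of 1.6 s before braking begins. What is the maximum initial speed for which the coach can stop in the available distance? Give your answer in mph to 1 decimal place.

a = μg = 0.53 × 9.8 = 5.194 m/s².
Stopping distance: v·t_r + v²/(2a) = 82 with t_r = 1.6 s and a = 5.194 m/s².
So v² + 16.621 v − 851.82 = 0.
Positive root: v = −a·t_r + √((a·t_r)² + 2a·d) = −8.310 + √(69.056 + 851.82) = 22.0359 m/s.
22.0359 m/s ÷ 0.44704 = 49.293 mph.

Maximum speed ≈ 49.3 mph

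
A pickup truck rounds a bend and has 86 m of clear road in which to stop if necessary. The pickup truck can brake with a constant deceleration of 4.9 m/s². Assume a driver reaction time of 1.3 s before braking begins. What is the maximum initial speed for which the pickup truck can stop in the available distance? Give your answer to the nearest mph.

Stopping distance: v·t_r + v²/(2a) = 86 with t_r = 1.3 s and a = 4.900 m/s².
So v² + 12.740 v − 842.80 = 0.
Positive root: v = −a·t_r + √((a·t_r)² + 2a·d) = −6.370 + √(40.577 + 842.80) = 23.3517 m/s.
23.3517 m/s ÷ 0.44704 = 52.236 mph.

Maximum speed ≈ 52 mph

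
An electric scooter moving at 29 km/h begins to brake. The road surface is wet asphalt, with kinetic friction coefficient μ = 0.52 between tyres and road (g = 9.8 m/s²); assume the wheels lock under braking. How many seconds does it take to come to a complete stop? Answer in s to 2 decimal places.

29 km/h ÷ 3.6 = 8.0556 m/s.
a = μg = 0.52 × 9.8 = 5.096 m/s².
Braking time = v/a = 8.0556 / 5.096 = 1.581 s.

Braking time ≈ 1.58 s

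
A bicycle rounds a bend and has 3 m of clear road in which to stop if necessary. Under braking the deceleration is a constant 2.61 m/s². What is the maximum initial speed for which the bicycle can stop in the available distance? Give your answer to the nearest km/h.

Maximum speed ≈ 14 km/h

v²/(2a) = d ⇒ v = √(2 × 2.610 × 3) = √15.66 = 3.9573 m/s.
3.9573 m/s × 3.6 = 14.246 km/h.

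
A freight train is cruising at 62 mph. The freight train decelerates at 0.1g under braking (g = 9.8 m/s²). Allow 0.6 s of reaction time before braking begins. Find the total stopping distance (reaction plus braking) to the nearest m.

62 mph × 0.44704 = 27.7165 m/s.
a = 0.1 × 9.8 = 0.980 m/s².
Reaction distance = v·t_r = 27.7165 × 0.6 = 16.630 m.
Braking distance = v²/(2a) = 27.7165² / (2 × 0.980) = 768.204 / 1.960 = 391.941 m.
Total = 16.630 + 391.941 = 408.571 m.

Total stopping distance ≈ 409 m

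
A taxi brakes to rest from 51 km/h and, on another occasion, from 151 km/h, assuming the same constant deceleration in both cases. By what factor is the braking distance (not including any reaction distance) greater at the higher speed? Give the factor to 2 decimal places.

Braking distance d = v²/(2a), so with a fixed, d ∝ v².
Factor = (151/51)² = 2.9608² = 8.7663.

Factor ≈ 8.77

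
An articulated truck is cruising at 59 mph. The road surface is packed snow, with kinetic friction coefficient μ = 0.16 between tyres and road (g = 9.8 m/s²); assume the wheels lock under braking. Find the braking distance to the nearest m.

59 mph × 0.44704 = 26.3754 m/s.
a = μg = 0.16 × 9.8 = 1.568 m/s².
Braking distance = v²/(2a) = 26.3754² / (2 × 1.568) = 695.662 / 3.136 = 221.831 m.

Braking distance ≈ 222 m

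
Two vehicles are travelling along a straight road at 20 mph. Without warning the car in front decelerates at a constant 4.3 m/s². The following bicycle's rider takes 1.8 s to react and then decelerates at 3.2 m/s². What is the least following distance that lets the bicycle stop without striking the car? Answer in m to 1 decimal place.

Minimum gap ≈ 19.3 m

20 mph × 0.44704 = 8.9408 m/s.
Leader travels v²/(2a_L) = 79.938 / 8.600 = 9.295 m before stopping.
Follower covers v·t_r = 8.9408 × 1.8 = 16.093 m while reacting, then v²/(2a_F) = 79.938 / 6.400 = 12.490 m while braking, for a total of 16.093 + 12.490 = 28.583 m.
Since a_F ≤ a_L and the follower starts braking later, the follower is never slower than the leader, so the closest approach is when both have stopped.
Minimum gap = 28.583 − 9.295 = 19.288 m.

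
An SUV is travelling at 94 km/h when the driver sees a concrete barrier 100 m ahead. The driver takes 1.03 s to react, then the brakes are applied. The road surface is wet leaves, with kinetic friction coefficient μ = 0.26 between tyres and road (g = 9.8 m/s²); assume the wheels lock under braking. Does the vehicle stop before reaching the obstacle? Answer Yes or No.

94 km/h ÷ 3.6 = 26.1111 m/s.
a = μg = 0.26 × 9.8 = 2.548 m/s².
Reaction distance = 26.1111 × 1.03 = 26.894 m.
Braking distance = v²/(2a) = 681.790 / 5.096 = 133.789 m.
Total stopping distance = 26.894 + 133.789 = 160.683 m, vs 100 m available — it cannot stop in time and overshoots by 160.683 − 100 = 60.683 m.

No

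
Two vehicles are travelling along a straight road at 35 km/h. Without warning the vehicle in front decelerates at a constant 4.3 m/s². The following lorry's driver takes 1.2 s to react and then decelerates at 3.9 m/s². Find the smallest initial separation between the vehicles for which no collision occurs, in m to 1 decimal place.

35 km/h ÷ 3.6 = 9.7222 m/s.
Leader travels v²/(2a_L) = 94.521 / 8.600 = 10.991 m before stopping.
Follower covers v·t_r = 9.7222 × 1.2 = 11.667 m while reacting, then v²/(2a_F) = 94.521 / 7.800 = 12.118 m while braking, for a total of 11.667 + 12.118 = 23.785 m.
Since a_F ≤ a_L and the follower starts braking later, the follower is never slower than the leader, so the closest approach is when both have stopped.
Minimum gap = 23.785 − 10.991 = 12.794 m.

Minimum gap ≈ 12.8 m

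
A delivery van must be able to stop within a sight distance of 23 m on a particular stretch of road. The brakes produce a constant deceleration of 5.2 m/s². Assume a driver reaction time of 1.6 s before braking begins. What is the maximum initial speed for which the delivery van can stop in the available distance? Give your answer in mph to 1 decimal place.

Stopping distance: v·t_r + v²/(2a) = 23 with t_r = 1.6 s and a = 5.200 m/s².
So v² + 16.640 v − 239.20 = 0.
Positive root: v = −a·t_r + √((a·t_r)² + 2a·d) = −8.320 + √(69.222 + 239.20) = 9.2419 m/s.
9.2419 m/s ÷ 0.44704 = 20.674 mph.

Maximum speed ≈ 20.7 mph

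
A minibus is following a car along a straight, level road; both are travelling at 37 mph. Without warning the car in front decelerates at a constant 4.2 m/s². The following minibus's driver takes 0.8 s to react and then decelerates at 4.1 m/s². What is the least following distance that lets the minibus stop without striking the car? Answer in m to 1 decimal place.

37 mph × 0.44704 = 16.5405 m/s.
Leader travels v²/(2a_L) = 273.588 / 8.400 = 32.570 m before stopping.
Follower covers v·t_r = 16.5405 × 0.8 = 13.232 m while reacting, then v²/(2a_F) = 273.588 / 8.200 = 33.364 m while braking, for a total of 13.232 + 33.364 = 46.596 m.
Since a_F ≤ a_L and the follower starts braking later, the follower is never slower than the leader, so the closest approach is when both have stopped.
Minimum gap = 46.596 − 32.570 = 14.026 m.

Minimum gap ≈ 14.0 m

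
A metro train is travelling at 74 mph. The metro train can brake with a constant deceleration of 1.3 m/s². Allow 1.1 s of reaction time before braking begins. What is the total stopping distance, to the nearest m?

74 mph × 0.44704 = 33.0810 m/s.
Reaction distance = v·t_r = 33.0810 × 1.1 = 36.389 m.
Braking distance = v²/(2a) = 33.0810² / (2 × 1.300) = 1094.353 / 2.600 = 420.905 m.
Total = 36.389 + 420.905 = 457.294 m.

Total stopping distance ≈ 457 m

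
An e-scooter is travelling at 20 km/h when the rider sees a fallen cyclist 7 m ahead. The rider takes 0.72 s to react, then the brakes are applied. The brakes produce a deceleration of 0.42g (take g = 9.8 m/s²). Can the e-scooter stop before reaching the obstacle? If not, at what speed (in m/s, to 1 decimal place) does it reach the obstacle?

20 km/h ÷ 3.6 = 5.5556 m/s.
a = 0.42 × 9.8 = 4.116 m/s².
Reaction distance = 5.5556 × 0.72 = 4.000 m.
Braking distance needed to stop: v²/(2a) = 30.865 / 8.232 = 3.749 m, so total needed = 4.000 + 3.749 = 7.749 m > 7 m — it cannot stop.
Distance remaining when braking begins: 7 − 4.000 = 3.000 m.
v² = v₀² − 2a·d = 30.865 − 2 × 4.116 × 3.000 = 6.169 m²/s².
v = √6.169 = 2.484 m/s.

No — it strikes the obstacle at 2.5 m/s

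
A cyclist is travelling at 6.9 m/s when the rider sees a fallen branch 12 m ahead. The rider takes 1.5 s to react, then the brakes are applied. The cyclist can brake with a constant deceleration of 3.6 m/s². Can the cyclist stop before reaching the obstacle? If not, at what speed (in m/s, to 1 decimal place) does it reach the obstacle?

No — it strikes the obstacle at 6.0 m/s

Reaction distance = 6.9000 × 1.5 = 10.350 m.
Braking distance needed to stop: v²/(2a) = 47.610 / 7.200 = 6.612 m, so total needed = 10.350 + 6.612 = 16.962 m > 12 m — it cannot stop.
Distance remaining when braking begins: 12 − 10.350 = 1.650 m.
v² = v₀² − 2a·d = 47.610 − 2 × 3.600 × 1.650 = 35.730 m²/s².
v = √35.730 = 5.977 m/s.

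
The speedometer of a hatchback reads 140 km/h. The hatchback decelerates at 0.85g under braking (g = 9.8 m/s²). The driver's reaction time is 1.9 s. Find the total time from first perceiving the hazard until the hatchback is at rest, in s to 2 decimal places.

Total time ≈ 6.57 s

140 km/h ÷ 3.6 = 38.8889 m/s.
a = 0.85 × 9.8 = 8.330 m/s².
Braking time = v/a = 38.8889 / 8.330 = 4.669 s.
Total = 1.9 + 4.669 = 6.569 s.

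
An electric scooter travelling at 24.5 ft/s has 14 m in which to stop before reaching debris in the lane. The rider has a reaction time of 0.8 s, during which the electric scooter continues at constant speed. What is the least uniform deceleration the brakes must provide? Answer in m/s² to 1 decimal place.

Required deceleration ≈ 3.5 m/s²

24.5 ft/s × 0.3048 = 7.4676 m/s.
Distance covered during reaction = 7.4676 × 0.8 = 5.974 m.
Distance available for braking: 14 − 5.974 = 8.026 m.
v² = 2a·d ⇒ a = v²/(2d) = 7.4676² / (2 × 8.026) = 55.765 / 16.052 = 3.4740 m/s².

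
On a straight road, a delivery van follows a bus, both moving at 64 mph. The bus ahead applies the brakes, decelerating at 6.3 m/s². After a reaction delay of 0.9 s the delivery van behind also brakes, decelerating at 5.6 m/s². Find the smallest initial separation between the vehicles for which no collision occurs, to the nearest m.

64 mph × 0.44704 = 28.6106 m/s.
Leader travels v²/(2a_L) = 818.566 / 12.600 = 64.966 m before stopping.
Follower covers v·t_r = 28.6106 × 0.9 = 25.750 m while reacting, then v²/(2a_F) = 818.566 / 11.200 = 73.086 m while braking, for a total of 25.750 + 73.086 = 98.836 m.
Since a_F ≤ a_L and the follower starts braking later, the follower is never slower than the leader, so the closest approach is when both have stopped.
Minimum gap = 98.836 − 64.966 = 33.870 m.

Minimum gap ≈ 34 m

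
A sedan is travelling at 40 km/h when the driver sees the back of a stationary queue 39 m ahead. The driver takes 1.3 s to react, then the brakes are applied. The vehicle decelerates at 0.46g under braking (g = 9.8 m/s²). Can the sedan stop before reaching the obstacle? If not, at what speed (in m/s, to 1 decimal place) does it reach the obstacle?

Yes — it stops about 10.9 m short of the obstacle, so it never reaches it

40 km/h ÷ 3.6 = 11.1111 m/s.
a = 0.46 × 9.8 = 4.508 m/s².
Reaction distance = 11.1111 × 1.3 = 14.444 m.
Braking distance = v²/(2a) = 123.457 / 9.016 = 13.693 m.
Total stopping distance = 14.444 + 13.693 = 28.137 m, vs 39 m available — it stops with 39 − 28.137 = 10.863 m to spare.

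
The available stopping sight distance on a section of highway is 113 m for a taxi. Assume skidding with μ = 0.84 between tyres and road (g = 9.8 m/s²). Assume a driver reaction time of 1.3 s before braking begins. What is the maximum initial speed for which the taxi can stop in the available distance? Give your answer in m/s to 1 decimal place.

Maximum speed ≈ 33.7 m/s

a = μg = 0.84 × 9.8 = 8.232 m/s².
Stopping distance: v·t_r + v²/(2a) = 113 with t_r = 1.3 s and a = 8.232 m/s².
So v² + 21.403 v − 1860.43 = 0.
Positive root: v = −a·t_r + √((a·t_r)² + 2a·d) = −10.702 + √(114.533 + 1860.43) = 33.7386 m/s.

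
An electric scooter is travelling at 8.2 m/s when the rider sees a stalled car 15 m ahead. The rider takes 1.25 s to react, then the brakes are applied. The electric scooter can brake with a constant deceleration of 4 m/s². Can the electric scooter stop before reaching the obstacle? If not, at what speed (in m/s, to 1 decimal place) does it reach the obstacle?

No — it strikes the obstacle at 5.4 m/s

Reaction distance = 8.2000 × 1.25 = 10.250 m.
Braking distance needed to stop: v²/(2a) = 67.240 / 8.000 = 8.405 m, so total needed = 10.250 + 8.405 = 18.655 m > 15 m — it cannot stop.
Distance remaining when braking begins: 15 − 10.250 = 4.750 m.
v² = v₀² − 2a·d = 67.240 − 2 × 4.000 × 4.750 = 29.240 m²/s².
v = √29.240 = 5.407 m/s.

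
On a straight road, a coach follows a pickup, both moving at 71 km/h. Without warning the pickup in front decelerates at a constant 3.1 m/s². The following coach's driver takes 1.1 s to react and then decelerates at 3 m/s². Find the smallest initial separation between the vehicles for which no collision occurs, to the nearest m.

Minimum gap ≈ 24 m

71 km/h ÷ 3.6 = 19.7222 m/s.
Leader travels v²/(2a_L) = 388.965 / 6.200 = 62.736 m before stopping.
Follower covers v·t_r = 19.7222 × 1.1 = 21.694 m while reacting, then v²/(2a_F) = 388.965 / 6.000 = 64.828 m while braking, for a total of 21.694 + 64.828 = 86.522 m.
Since a_F ≤ a_L and the follower starts braking later, the follower is never slower than the leader, so the closest approach is when both have stopped.
Minimum gap = 86.522 − 62.736 = 23.786 m.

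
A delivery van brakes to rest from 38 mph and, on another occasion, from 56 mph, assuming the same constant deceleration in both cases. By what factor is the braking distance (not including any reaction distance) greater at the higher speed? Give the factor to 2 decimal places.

Braking distance d = v²/(2a), so with a fixed, d ∝ v².
Factor = (56/38)² = 1.4737² = 2.1718.

Factor ≈ 2.17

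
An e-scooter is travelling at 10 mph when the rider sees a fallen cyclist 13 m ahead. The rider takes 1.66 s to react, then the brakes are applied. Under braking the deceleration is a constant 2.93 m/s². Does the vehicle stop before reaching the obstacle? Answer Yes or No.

Yes

10 mph × 0.44704 = 4.4704 m/s.
Reaction distance = 4.4704 × 1.66 = 7.421 m.
Braking distance = v²/(2a) = 19.984 / 5.860 = 3.410 m.
Total stopping distance = 7.421 + 3.410 = 10.831 m, vs 13 m available — it stops with 13 − 10.831 = 2.169 m to spare.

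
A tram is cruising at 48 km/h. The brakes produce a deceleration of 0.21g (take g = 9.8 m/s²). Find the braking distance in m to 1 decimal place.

48 km/h ÷ 3.6 = 13.3333 m/s.
a = 0.21 × 9.8 = 2.058 m/s².
Braking distance = v²/(2a) = 13.3333² / (2 × 2.058) = 177.777 / 4.116 = 43.192 m.

Braking distance ≈ 43.2 m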